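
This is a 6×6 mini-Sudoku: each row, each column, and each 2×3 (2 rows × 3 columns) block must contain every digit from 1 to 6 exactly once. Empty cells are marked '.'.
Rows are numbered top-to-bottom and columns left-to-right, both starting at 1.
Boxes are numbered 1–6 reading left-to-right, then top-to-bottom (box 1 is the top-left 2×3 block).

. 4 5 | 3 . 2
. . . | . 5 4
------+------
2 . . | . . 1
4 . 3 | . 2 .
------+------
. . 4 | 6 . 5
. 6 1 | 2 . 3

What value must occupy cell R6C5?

4

Row 6 already contains {1, 2, 3, 6}.
Column 5 already contains {2, 5}.
Its 2×3 block (box 6) already contains {2, 3, 5, 6}.
The only value from 1–6 not eliminated is 4, so R6C5 = 4.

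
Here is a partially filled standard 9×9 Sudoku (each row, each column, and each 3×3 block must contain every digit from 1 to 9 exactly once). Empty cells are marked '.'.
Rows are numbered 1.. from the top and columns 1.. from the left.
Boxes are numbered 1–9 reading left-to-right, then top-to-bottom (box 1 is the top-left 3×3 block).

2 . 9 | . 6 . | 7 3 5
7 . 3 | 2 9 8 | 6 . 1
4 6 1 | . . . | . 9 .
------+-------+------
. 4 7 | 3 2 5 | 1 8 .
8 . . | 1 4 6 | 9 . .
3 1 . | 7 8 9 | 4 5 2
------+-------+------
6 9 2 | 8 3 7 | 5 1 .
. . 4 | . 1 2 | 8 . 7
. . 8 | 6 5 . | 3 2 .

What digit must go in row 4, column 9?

6

Row 4 already contains {1, 2, 3, 4, 5, 7, 8}.
Column 9 already contains {1, 2, 5, 7}.
Its 3×3 block (box 6) already contains {1, 2, 4, 5, 8, 9}.
The only value from 1–9 not eliminated is 6, so row 4, column 9 = 6.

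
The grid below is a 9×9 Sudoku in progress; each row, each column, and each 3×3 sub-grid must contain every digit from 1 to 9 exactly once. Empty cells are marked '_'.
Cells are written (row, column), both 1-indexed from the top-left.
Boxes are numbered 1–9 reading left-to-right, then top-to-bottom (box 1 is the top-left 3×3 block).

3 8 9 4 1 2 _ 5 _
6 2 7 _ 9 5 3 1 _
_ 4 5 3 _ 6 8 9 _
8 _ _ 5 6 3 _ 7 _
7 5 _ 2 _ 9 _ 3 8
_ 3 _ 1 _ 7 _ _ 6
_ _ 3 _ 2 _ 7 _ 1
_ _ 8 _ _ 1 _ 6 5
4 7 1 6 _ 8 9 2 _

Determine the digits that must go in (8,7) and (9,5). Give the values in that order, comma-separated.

For (8,7):
  Row 8 already contains {1, 5, 6, 8}.
  Column 7 already contains {3, 7, 8, 9}.
  Its 3×3 block (box 9) already contains {1, 2, 5, 6, 7, 9}.
  The only value from 1–9 not eliminated is 4, so (8,7) = 4.
For (9,5):
  Consider where 5 can go in row 9.
  (9,9) is out (column 9 already has a 5).
  So the only cell in row 9 that can hold 5 is (9,5).
  So (9,5) = 5.

4,5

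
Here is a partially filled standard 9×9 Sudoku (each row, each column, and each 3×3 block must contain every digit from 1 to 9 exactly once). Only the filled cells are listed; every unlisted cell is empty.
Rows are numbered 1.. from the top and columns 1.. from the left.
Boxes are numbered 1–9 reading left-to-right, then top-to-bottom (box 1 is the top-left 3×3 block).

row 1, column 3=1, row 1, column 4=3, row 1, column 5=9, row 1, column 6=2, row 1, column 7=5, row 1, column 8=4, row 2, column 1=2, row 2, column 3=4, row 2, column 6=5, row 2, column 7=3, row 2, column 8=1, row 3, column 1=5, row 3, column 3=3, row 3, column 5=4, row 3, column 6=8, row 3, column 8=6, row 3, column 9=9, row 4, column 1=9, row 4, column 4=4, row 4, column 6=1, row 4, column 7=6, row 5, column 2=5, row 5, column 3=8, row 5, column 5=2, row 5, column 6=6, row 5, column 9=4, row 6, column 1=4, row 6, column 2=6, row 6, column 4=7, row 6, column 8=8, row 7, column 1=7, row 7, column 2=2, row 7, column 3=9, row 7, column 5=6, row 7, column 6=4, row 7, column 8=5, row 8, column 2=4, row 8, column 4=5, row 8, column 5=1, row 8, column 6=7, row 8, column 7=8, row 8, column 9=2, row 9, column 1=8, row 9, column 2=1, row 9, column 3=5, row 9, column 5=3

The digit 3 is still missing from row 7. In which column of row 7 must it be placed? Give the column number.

Consider where 3 can go in row 7.
row 7, column 4 is out (column 4 already has a 3).
row 7, column 7 is out (column 7 already has a 3).
So the only cell in row 7 that can hold 3 is row 7, column 9.
That is column 9.

9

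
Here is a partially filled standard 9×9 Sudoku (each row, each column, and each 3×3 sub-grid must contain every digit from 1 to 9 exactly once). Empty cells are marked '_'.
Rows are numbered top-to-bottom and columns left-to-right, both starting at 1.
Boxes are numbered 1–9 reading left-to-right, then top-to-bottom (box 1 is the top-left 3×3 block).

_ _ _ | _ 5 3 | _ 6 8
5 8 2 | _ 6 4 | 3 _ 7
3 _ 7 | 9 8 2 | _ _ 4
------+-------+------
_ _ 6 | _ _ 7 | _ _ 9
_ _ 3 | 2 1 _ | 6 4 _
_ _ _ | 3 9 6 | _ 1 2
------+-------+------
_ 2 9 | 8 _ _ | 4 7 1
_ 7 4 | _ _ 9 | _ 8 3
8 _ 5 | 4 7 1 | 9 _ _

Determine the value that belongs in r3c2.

6

Cell r3c2 itself could take any of {1, 6} by direct elimination.
Consider where 6 can go in box 1.
r1c1 is out (row 1 already has a 6).
r1c2 is out (row 1 already has a 6).
r1c3 is out (row 1 already has a 6).
So the only cell in box 1 that can hold 6 is r3c2.
Therefore r3c2 = 6.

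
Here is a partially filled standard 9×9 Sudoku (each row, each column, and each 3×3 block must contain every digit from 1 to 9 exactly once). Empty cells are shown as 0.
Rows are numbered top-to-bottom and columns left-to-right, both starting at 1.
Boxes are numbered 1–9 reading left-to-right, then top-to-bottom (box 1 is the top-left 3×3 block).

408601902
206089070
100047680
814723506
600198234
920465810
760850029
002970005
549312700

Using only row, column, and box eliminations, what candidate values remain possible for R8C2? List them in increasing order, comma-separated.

Row 8 already contains {2, 5, 7, 9}.
Column 2 already contains {1, 2, 4, 6}.
Its 3×3 block (box 7) already contains {2, 4, 5, 6, 7, 9}.
Removing those from 1–9 leaves {3, 8} as the candidates for R8C2.

3,8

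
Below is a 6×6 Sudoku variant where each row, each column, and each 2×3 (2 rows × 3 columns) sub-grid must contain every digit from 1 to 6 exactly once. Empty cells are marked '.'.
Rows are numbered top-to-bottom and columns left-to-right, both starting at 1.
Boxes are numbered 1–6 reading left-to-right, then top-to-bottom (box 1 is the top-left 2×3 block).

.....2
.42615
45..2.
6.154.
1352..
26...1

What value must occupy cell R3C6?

Cell R3C6 itself could take any of {3, 6} by direct elimination.
Consider where 6 can go in box 4.
R3C4 is out (column 4 already has a 6).
R4C6 is out (row 4 already has a 6).
So the only cell in box 4 that can hold 6 is R3C6.
Therefore R3C6 = 6.

6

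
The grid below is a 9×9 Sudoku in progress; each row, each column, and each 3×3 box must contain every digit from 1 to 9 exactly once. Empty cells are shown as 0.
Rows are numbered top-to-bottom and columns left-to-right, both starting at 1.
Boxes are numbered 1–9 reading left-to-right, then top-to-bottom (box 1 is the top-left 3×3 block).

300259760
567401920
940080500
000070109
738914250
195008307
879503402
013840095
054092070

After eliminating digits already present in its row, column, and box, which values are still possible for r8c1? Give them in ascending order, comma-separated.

Row 8 already contains {1, 3, 4, 5, 8, 9}.
Column 1 already contains {1, 3, 5, 7, 8, 9}.
Its 3×3 block (box 7) already contains {1, 3, 4, 5, 7, 8, 9}.
Removing those from 1–9 leaves {2, 6} as the candidates for r8c1.

2,6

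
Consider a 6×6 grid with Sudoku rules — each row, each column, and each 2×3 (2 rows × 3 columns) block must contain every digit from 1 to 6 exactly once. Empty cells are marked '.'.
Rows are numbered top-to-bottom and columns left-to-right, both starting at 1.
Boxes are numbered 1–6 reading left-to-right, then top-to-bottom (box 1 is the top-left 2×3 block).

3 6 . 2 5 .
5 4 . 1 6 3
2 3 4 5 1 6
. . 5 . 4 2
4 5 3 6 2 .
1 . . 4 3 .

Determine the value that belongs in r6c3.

6

Cell r6c3 itself could take any of {2, 6} by direct elimination.
Consider where 6 can go in box 5.
r6c2 is out (column 2 already has a 6).
So the only cell in box 5 that can hold 6 is r6c3.
Therefore r6c3 = 6.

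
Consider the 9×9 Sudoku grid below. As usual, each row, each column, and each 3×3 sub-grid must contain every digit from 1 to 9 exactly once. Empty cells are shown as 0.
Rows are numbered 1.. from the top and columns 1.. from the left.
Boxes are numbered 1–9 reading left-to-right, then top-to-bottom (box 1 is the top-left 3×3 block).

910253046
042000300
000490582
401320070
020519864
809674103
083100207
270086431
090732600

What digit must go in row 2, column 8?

Cell row 2, column 8 itself could take any of {1, 9} by direct elimination.
Consider where 1 can go in box 3.
row 1, column 7 is out (row 1 already has a 1).
row 2, column 9 is out (column 9 already has a 1).
So the only cell in box 3 that can hold 1 is row 2, column 8.
Therefore row 2, column 8 = 1.

1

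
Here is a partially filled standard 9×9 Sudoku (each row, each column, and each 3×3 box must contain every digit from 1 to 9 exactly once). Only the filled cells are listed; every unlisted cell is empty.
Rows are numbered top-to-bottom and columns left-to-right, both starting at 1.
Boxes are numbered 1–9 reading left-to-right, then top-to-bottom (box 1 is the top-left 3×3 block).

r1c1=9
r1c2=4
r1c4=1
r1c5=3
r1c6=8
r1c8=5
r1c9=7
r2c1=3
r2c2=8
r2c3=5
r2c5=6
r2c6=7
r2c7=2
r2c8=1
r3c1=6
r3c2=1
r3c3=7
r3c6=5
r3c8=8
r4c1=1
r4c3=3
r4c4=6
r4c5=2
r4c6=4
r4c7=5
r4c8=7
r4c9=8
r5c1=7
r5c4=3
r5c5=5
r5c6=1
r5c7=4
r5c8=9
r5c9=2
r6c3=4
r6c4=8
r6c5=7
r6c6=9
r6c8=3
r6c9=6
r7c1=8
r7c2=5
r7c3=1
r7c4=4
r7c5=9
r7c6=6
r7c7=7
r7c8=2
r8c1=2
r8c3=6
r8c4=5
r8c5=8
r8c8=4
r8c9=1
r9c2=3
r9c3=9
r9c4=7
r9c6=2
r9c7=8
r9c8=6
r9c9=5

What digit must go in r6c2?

Row 6 already contains {3, 4, 6, 7, 8, 9}.
Column 2 already contains {1, 3, 4, 5, 8}.
Its 3×3 block (box 4) already contains {1, 3, 4, 7}.
The only value from 1–9 not eliminated is 2, so r6c2 = 2.

2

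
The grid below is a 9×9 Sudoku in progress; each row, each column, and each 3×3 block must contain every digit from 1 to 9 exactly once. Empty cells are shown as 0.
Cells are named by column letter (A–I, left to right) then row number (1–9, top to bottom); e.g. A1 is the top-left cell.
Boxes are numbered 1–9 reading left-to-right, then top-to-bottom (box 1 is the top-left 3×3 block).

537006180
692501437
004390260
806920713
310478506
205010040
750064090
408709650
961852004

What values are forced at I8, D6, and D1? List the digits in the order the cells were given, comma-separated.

For I8:
  Consider where 1 can go in row 8.
  B8 is out (column B already has a 1).
  E8 is out (column E already has a 1).
  So the only cell in row 8 that can hold 1 is I8.
  So I8 = 1.
For D6:
  Row 6 already contains {1, 2, 4, 5}.
  Column D already contains {3, 4, 5, 7, 8, 9}.
  Its 3×3 block (box 5) already contains {1, 2, 4, 7, 8, 9}.
  The only value from 1–9 not eliminated is 6, so D6 = 6.
For D1:
  Row 1 already contains {1, 3, 5, 6, 7, 8}.
  Column D already contains {3, 4, 5, 7, 8, 9}.
  Its 3×3 block (box 2) already contains {1, 3, 5, 6, 9}.
  The only value from 1–9 not eliminated is 2, so D1 = 2.

1,6,2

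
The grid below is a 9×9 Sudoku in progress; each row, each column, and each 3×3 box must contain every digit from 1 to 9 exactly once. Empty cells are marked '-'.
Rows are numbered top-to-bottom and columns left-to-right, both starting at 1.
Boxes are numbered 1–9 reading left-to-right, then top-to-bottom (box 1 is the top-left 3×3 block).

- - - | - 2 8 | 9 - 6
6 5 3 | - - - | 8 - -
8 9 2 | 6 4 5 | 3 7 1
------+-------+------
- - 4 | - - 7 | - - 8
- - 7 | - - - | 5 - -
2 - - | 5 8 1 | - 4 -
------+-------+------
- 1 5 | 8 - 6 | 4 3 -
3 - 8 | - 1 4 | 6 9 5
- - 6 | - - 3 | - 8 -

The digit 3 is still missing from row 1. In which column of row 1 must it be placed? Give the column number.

Consider where 3 can go in row 1.
R1C1 is out (column 1 already has a 3).
R1C2 is out (box 1 already has a 3).
R1C3 is out (column 3 already has a 3).
R1C8 is out (column 8 already has a 3).
So the only cell in row 1 that can hold 3 is R1C4.
That is column 4.

4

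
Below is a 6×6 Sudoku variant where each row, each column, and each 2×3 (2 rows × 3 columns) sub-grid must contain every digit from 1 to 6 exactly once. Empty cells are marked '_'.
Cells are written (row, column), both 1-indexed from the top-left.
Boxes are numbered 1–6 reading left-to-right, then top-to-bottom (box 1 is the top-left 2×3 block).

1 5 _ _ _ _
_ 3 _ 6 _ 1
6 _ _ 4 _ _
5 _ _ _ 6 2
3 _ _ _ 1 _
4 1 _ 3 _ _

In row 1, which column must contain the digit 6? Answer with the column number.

3

Consider where 6 can go in row 1.
(1,4) is out (column 4 already has a 6).
(1,5) is out (column 5 already has a 6).
(1,6) is out (box 2 already has a 6).
So the only cell in row 1 that can hold 6 is (1,3).
That is column 3.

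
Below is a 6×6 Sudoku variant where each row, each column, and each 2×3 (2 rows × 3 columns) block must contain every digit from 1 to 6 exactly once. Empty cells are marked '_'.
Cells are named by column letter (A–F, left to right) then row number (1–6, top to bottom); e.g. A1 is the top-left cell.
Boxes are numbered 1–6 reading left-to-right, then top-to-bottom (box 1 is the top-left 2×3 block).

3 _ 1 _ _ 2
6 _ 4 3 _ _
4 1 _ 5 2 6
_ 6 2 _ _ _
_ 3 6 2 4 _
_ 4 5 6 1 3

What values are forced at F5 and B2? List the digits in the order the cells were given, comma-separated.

5,2

For F5:
  Row 5 already contains {2, 3, 4, 6}.
  Column F already contains {2, 3, 6}.
  Its 2×3 block (box 6) already contains {1, 2, 3, 4, 6}.
  The only value from 1–6 not eliminated is 5, so F5 = 5.
For B2:
  Consider where 2 can go in row 2.
  E2 is out (column E already has a 2).
  F2 is out (column F already has a 2).
  So the only cell in row 2 that can hold 2 is B2.
  So B2 = 2.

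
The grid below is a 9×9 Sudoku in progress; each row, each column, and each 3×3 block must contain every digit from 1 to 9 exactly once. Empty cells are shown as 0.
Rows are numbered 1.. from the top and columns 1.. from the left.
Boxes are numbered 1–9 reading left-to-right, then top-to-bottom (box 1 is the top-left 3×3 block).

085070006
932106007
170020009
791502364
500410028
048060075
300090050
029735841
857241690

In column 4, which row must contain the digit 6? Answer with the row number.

7

Consider where 6 can go in column 4.
row 1, column 4 is out (row 1 already has a 6).
row 3, column 4 is out (box 2 already has a 6).
row 6, column 4 is out (row 6 already has a 6).
So the only cell in column 4 that can hold 6 is row 7, column 4.
That is row 7.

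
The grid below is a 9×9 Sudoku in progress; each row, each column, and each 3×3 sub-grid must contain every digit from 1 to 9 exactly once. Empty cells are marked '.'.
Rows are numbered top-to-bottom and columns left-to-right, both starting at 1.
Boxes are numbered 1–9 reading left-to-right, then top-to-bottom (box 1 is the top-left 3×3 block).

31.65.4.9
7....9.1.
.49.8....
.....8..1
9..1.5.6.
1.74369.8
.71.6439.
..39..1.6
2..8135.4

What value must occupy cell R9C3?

Row 9 already contains {1, 2, 3, 4, 5, 8}.
Column 3 already contains {1, 3, 7, 9}.
Its 3×3 block (box 7) already contains {1, 2, 3, 7}.
The only value from 1–9 not eliminated is 6, so R9C3 = 6.

6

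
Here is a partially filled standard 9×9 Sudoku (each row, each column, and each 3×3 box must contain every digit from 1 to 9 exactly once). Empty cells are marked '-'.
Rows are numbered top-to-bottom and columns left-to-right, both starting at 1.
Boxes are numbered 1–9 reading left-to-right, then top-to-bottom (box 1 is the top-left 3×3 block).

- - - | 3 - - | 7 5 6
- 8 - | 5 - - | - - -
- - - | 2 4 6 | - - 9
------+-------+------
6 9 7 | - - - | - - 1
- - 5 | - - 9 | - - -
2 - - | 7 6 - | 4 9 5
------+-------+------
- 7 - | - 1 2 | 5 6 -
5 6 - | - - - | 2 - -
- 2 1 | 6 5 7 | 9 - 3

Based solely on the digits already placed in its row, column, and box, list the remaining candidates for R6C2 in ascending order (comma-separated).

1,3

Row 6 already contains {2, 4, 5, 6, 7, 9}.
Column 2 already contains {2, 6, 7, 8, 9}.
Its 3×3 block (box 4) already contains {2, 5, 6, 7, 9}.
Removing those from 1–9 leaves {1, 3} as the candidates for R6C2.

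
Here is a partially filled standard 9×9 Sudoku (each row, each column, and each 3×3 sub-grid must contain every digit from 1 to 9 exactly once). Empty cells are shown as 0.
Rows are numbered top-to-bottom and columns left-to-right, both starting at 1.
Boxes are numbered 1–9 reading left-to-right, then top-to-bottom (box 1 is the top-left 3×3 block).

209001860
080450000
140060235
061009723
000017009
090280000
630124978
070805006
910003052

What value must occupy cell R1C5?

3

Cell R1C5 itself could take any of {3, 7} by direct elimination.
Consider where 3 can go in column 5.
R4C5 is out (row 4 already has a 3).
R8C5 is out (box 8 already has a 3).
R9C5 is out (row 9 already has a 3).
So the only cell in column 5 that can hold 3 is R1C5.
Therefore R1C5 = 3.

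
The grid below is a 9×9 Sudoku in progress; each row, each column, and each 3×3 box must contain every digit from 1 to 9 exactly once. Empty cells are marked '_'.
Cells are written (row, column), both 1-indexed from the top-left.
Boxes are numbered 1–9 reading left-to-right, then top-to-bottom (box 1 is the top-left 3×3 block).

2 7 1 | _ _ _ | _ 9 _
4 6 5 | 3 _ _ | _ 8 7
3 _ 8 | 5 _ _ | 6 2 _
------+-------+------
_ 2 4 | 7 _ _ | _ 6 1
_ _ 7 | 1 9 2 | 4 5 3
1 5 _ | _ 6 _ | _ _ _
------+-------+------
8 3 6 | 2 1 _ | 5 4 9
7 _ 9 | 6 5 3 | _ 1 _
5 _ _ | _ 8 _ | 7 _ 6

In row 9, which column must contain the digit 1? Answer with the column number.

2

Consider where 1 can go in row 9.
(9,3) is out (column 3 already has a 1).
(9,4) is out (column 4 already has a 1).
(9,6) is out (box 8 already has a 1).
(9,8) is out (column 8 already has a 1).
So the only cell in row 9 that can hold 1 is (9,2).
That is column 2.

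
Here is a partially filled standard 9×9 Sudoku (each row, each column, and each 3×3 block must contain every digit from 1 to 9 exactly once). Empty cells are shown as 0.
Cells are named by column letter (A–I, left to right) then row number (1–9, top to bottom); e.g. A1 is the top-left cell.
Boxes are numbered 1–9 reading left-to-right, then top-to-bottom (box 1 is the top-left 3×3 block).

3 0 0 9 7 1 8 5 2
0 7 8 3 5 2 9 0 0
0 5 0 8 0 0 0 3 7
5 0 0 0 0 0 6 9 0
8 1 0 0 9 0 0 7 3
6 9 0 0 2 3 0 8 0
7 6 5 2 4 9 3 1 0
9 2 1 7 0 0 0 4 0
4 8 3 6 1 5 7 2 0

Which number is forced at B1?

Row 1 already contains {1, 2, 3, 5, 7, 8, 9}.
Column B already contains {1, 2, 5, 6, 7, 8, 9}.
Its 3×3 block (box 1) already contains {3, 5, 7, 8}.
The only value from 1–9 not eliminated is 4, so B1 = 4.

4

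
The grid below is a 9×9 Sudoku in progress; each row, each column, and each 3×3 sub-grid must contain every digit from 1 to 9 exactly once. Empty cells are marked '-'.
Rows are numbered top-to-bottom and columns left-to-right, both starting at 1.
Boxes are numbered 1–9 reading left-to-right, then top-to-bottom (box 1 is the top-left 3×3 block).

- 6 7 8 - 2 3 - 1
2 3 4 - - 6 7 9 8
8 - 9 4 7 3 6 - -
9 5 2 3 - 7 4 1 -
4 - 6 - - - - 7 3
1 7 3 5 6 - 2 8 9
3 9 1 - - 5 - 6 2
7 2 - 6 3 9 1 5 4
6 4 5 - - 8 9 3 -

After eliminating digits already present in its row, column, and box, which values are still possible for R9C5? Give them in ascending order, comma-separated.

Row 9 already contains {3, 4, 5, 6, 8, 9}.
Column 5 already contains {3, 6, 7}.
Its 3×3 block (box 8) already contains {3, 5, 6, 8, 9}.
Removing those from 1–9 leaves {1, 2} as the candidates for R9C5.

1,2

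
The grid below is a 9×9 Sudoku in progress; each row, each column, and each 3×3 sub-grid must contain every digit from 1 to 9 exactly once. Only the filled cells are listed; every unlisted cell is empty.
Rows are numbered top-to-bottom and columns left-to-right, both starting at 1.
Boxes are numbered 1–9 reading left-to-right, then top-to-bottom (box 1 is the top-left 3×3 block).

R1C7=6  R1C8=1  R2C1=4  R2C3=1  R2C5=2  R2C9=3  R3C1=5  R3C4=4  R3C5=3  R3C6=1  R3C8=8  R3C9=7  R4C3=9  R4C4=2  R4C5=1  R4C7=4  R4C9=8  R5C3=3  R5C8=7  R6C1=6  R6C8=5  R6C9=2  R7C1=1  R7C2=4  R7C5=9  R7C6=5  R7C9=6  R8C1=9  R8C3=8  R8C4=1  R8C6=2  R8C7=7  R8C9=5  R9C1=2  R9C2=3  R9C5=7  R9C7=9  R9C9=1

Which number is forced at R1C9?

Cell R1C9 itself could take any of {4, 9} by direct elimination.
Consider where 4 can go in column 9.
R5C9 is out (box 6 already has a 4).
So the only cell in column 9 that can hold 4 is R1C9.
Therefore R1C9 = 4.

4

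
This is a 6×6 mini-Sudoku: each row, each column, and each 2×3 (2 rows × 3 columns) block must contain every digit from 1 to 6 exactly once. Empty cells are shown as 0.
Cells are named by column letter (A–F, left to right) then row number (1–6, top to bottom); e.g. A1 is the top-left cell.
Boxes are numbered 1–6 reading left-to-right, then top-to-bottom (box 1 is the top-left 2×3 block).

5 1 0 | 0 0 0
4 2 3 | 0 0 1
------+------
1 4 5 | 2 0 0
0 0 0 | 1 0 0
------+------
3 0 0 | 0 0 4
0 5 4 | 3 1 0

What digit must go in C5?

Cell C5 itself could take any of {1, 2, 6} by direct elimination.
Consider where 1 can go in row 5.
B5 is out (column B already has a 1).
D5 is out (column D already has a 1).
E5 is out (column E already has a 1).
So the only cell in row 5 that can hold 1 is C5.
Therefore C5 = 1.

1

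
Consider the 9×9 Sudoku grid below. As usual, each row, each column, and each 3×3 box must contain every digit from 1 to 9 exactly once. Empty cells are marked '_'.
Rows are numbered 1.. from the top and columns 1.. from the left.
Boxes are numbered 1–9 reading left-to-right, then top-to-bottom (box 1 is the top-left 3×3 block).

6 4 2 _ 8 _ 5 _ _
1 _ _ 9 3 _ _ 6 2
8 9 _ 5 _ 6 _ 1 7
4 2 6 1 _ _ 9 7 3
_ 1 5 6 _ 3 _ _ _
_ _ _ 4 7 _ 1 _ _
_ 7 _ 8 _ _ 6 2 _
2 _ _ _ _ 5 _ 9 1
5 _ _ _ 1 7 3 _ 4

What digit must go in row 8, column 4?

Row 8 already contains {1, 2, 5, 9}.
Column 4 already contains {1, 4, 5, 6, 8, 9}.
Its 3×3 block (box 8) already contains {1, 5, 7, 8}.
The only value from 1–9 not eliminated is 3, so row 8, column 4 = 3.

3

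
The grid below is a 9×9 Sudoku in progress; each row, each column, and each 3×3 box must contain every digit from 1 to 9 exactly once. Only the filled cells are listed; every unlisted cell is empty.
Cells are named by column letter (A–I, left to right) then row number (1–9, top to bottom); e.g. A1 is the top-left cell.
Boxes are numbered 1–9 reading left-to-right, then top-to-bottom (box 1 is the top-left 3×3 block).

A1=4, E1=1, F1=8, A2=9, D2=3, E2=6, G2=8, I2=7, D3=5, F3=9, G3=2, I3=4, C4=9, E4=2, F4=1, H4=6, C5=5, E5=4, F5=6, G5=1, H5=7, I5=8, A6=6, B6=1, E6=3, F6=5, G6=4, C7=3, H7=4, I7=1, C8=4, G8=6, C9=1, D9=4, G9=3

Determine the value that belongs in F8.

3

Cell F8 itself could take any of {2, 3, 7} by direct elimination.
Consider where 3 can go in box 8.
D7 is out (row 7 already has a 3). E7 is out (row 7 already has a 3). F7 is out (row 7 already has a 3). D8 is out (column D already has a 3). The remaining empty cells in box 8 are similarly blocked.
So the only cell in box 8 that can hold 3 is F8.
Therefore F8 = 3.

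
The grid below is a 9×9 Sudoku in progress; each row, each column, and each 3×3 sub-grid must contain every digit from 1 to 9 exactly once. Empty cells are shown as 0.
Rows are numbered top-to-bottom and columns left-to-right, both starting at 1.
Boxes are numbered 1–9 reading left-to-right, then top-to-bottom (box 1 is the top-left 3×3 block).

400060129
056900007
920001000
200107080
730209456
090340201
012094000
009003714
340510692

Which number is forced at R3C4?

4

Cell R3C4 itself could take any of {4, 7, 8} by direct elimination.
Consider where 4 can go in box 2.
R1C4 is out (row 1 already has a 4).
R1C6 is out (row 1 already has a 4).
R2C5 is out (column 5 already has a 4).
R2C6 is out (column 6 already has a 4).
R3C5 is out (column 5 already has a 4).
So the only cell in box 2 that can hold 4 is R3C4.
Therefore R3C4 = 4.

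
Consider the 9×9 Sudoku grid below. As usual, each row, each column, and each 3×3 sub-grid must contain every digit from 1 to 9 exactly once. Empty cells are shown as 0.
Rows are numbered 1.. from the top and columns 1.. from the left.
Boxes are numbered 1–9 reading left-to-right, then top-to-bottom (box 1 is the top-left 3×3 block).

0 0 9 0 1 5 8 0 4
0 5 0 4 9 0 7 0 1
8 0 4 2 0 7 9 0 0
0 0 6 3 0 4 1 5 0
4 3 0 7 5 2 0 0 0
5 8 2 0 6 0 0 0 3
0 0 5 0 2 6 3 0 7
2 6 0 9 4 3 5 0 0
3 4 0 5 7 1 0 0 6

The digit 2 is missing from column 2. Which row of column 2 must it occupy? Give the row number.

1

Consider where 2 can go in column 2.
row 3, column 2 is out (row 3 already has a 2).
row 4, column 2 is out (box 4 already has a 2).
row 7, column 2 is out (row 7 already has a 2).
So the only cell in column 2 that can hold 2 is row 1, column 2.
That is row 1.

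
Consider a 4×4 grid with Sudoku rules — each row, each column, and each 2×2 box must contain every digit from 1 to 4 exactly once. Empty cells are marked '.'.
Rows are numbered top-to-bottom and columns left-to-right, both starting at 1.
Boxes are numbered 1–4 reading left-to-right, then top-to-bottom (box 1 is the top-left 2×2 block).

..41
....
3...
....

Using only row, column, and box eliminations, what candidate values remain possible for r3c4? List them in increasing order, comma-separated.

2,4

Row 3 already contains {3}.
Column 4 already contains {1}.
Its 2×2 block (box 4) already contains {}.
Removing those from 1–4 leaves {2, 4} as the candidates for r3c4.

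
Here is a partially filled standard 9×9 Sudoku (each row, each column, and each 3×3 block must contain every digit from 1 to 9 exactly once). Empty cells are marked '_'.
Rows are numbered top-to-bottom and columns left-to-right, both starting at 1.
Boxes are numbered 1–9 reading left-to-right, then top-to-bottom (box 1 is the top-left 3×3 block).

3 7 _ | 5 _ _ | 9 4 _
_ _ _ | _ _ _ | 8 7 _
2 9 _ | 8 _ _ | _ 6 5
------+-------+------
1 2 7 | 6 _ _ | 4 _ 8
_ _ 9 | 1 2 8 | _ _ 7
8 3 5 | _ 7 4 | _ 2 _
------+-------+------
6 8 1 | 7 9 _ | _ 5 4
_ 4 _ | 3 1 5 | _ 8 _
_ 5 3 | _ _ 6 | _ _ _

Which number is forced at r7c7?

3

Cell r7c7 itself could take any of {2, 3} by direct elimination.
Consider where 3 can go in row 7.
r7c6 is out (box 8 already has a 3).
So the only cell in row 7 that can hold 3 is r7c7.
Therefore r7c7 = 3.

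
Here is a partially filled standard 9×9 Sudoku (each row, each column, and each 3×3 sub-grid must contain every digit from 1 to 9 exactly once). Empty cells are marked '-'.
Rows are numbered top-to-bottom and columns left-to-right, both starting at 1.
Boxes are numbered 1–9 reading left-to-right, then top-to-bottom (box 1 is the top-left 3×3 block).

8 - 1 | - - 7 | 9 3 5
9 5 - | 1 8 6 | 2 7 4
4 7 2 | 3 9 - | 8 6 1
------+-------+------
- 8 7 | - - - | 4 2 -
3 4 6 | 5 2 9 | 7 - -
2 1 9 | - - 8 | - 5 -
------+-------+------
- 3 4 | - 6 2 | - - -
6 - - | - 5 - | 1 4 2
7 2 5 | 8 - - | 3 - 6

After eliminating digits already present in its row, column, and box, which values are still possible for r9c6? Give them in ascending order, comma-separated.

1,4

Row 9 already contains {2, 3, 5, 6, 7, 8}.
Column 6 already contains {2, 6, 7, 8, 9}.
Its 3×3 block (box 8) already contains {2, 5, 6, 8}.
Removing those from 1–9 leaves {1, 4} as the candidates for r9c6.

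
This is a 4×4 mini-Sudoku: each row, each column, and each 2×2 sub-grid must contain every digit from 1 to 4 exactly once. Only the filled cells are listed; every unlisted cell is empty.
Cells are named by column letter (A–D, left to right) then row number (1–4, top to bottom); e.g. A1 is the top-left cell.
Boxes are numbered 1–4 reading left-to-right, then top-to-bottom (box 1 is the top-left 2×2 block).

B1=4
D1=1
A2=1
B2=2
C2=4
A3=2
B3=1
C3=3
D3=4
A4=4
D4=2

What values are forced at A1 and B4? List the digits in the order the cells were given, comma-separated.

3,3

For A1:
  Row 1 already contains {1, 4}.
  Column A already contains {1, 2, 4}.
  Its 2×2 block (box 1) already contains {1, 2, 4}.
  The only value from 1–4 not eliminated is 3, so A1 = 3.
For B4:
  Row 4 already contains {2, 4}.
  Column B already contains {1, 2, 4}.
  Its 2×2 block (box 3) already contains {1, 2, 4}.
  The only value from 1–4 not eliminated is 3, so B4 = 3.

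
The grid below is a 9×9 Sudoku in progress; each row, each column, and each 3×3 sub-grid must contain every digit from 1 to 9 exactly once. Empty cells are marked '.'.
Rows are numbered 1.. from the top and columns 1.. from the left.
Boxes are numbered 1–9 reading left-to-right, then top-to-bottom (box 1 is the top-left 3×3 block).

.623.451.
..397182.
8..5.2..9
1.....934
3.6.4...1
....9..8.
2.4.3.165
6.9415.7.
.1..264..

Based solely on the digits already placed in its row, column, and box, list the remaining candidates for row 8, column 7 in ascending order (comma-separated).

2,3

Row 8 already contains {1, 4, 5, 6, 7, 9}.
Column 7 already contains {1, 4, 5, 8, 9}.
Its 3×3 block (box 9) already contains {1, 4, 5, 6, 7}.
Removing those from 1–9 leaves {2, 3} as the candidates for row 8, column 7.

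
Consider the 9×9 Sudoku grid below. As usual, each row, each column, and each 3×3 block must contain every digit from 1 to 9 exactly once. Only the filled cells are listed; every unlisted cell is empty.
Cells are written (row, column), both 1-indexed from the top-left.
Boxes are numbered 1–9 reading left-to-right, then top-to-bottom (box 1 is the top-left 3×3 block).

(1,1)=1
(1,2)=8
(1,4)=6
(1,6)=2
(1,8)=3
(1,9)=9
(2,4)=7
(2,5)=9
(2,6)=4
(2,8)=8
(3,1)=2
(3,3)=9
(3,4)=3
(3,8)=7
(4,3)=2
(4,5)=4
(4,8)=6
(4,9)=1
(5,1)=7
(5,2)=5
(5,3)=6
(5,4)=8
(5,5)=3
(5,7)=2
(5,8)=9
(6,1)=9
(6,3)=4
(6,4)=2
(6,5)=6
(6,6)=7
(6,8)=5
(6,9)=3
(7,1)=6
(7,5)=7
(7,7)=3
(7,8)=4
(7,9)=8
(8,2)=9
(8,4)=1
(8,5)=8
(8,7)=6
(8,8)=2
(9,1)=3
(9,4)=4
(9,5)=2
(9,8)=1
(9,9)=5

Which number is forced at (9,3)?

8

Cell (9,3) itself could take any of {7, 8} by direct elimination.
Consider where 8 can go in row 9.
(9,2) is out (column 2 already has a 8).
(9,6) is out (box 8 already has a 8).
(9,7) is out (box 9 already has a 8).
So the only cell in row 9 that can hold 8 is (9,3).
Therefore (9,3) = 8.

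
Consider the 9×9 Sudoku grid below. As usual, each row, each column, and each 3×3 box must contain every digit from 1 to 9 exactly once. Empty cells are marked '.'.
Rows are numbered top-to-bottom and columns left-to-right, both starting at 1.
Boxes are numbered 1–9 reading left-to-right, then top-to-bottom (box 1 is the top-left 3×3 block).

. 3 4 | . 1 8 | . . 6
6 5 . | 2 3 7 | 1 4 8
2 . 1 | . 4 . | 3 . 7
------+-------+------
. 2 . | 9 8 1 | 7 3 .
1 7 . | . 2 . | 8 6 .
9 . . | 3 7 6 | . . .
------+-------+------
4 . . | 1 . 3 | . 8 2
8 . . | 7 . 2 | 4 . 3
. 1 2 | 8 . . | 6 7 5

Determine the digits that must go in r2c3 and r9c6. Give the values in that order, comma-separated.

For r2c3:
  Row 2 already contains {1, 2, 3, 4, 5, 6, 7, 8}.
  Column 3 already contains {1, 2, 4}.
  Its 3×3 block (box 1) already contains {1, 2, 3, 4, 5, 6}.
  The only value from 1–9 not eliminated is 9, so r2c3 = 9.
For r9c6:
  Consider where 4 can go in box 8.
  r7c5 is out (row 7 already has a 4).
  r8c5 is out (row 8 already has a 4).
  r9c5 is out (column 5 already has a 4).
  So the only cell in box 8 that can hold 4 is r9c6.
  So r9c6 = 4.

9,4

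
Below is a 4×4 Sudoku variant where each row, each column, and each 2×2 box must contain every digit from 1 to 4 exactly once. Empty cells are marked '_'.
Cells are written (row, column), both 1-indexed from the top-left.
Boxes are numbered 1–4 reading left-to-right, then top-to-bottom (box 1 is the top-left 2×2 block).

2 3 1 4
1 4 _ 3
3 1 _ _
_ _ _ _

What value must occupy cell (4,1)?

Row 4 already contains {}.
Column 1 already contains {1, 2, 3}.
Its 2×2 block (box 3) already contains {1, 3}.
The only value from 1–4 not eliminated is 4, so (4,1) = 4.

4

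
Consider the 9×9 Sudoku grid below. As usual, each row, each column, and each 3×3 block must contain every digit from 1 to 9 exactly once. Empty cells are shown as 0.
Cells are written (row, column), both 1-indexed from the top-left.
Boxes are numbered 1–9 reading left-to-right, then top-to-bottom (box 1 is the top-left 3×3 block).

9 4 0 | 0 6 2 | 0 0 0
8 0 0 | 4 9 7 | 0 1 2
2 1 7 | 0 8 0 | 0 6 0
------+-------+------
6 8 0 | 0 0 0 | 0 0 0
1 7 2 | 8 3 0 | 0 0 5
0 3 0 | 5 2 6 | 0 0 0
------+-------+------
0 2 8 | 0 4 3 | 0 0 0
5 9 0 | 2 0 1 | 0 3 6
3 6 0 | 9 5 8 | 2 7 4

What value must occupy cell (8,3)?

4

Row 8 already contains {1, 2, 3, 5, 6, 9}.
Column 3 already contains {2, 7, 8}.
Its 3×3 block (box 7) already contains {2, 3, 5, 6, 8, 9}.
The only value from 1–9 not eliminated is 4, so (8,3) = 4.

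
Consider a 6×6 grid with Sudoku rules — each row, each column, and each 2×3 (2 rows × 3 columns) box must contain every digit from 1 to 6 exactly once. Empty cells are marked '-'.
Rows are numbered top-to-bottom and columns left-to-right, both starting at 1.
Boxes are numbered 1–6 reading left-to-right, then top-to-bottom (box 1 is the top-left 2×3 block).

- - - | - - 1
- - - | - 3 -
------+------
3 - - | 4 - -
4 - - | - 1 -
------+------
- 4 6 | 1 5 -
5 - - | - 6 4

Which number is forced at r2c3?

4

Cell r2c3 itself could take any of {1, 2, 4, 5} by direct elimination.
Consider where 4 can go in row 2.
r2c1 is out (column 1 already has a 4).
r2c2 is out (column 2 already has a 4).
r2c4 is out (column 4 already has a 4).
r2c6 is out (column 6 already has a 4).
So the only cell in row 2 that can hold 4 is r2c3.
Therefore r2c3 = 4.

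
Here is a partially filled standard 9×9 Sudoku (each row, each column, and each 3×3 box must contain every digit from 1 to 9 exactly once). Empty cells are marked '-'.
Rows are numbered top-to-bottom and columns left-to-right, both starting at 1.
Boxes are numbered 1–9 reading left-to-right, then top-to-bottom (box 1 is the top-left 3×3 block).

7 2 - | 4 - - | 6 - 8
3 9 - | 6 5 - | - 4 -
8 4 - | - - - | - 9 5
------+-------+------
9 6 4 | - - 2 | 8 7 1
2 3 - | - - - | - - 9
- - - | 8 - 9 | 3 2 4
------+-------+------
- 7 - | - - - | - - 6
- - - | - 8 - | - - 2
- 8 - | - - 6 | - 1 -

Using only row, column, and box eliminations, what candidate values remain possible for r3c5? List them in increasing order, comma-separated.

1,2,3,7

Row 3 already contains {4, 5, 8, 9}.
Column 5 already contains {5, 8}.
Its 3×3 block (box 2) already contains {4, 5, 6}.
Removing those from 1–9 leaves {1, 2, 3, 7} as the candidates for r3c5.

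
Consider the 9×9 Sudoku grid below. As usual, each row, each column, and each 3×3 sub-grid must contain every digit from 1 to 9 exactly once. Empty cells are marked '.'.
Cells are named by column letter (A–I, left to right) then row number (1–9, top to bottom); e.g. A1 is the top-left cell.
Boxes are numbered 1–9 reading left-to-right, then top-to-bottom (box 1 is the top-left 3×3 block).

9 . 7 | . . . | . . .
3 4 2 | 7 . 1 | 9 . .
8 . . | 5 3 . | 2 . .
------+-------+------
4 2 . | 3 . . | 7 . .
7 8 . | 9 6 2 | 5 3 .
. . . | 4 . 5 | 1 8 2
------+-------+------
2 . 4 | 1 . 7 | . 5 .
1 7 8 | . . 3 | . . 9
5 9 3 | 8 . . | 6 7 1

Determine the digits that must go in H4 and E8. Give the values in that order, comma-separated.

9,5

For H4:
  Consider where 9 can go in box 6.
  I4 is out (column I already has a 9).
  I5 is out (row 5 already has a 9).
  So the only cell in box 6 that can hold 9 is H4.
  So H4 = 9.
For E8:
  Consider where 5 can go in row 8.
  D8 is out (column D already has a 5).
  G8 is out (column G already has a 5).
  H8 is out (column H already has a 5).
  So the only cell in row 8 that can hold 5 is E8.
  So E8 = 5.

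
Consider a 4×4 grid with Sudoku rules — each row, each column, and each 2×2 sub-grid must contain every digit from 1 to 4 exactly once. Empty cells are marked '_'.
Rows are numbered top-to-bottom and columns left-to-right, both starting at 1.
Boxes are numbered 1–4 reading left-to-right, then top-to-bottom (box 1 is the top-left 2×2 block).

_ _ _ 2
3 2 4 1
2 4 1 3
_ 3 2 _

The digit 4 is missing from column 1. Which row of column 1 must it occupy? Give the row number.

1

Consider where 4 can go in column 1.
R4C1 is out (box 3 already has a 4).
So the only cell in column 1 that can hold 4 is R1C1.
That is row 1.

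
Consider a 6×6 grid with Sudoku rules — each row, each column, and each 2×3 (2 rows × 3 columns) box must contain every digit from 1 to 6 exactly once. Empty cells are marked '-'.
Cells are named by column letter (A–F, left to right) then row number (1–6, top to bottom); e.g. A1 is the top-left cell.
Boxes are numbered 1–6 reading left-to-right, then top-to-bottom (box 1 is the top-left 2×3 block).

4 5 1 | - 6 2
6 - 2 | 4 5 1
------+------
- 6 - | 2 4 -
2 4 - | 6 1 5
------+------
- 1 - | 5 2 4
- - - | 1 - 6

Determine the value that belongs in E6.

Row 6 already contains {1, 6}.
Column E already contains {1, 2, 4, 5, 6}.
Its 2×3 block (box 6) already contains {1, 2, 4, 5, 6}.
The only value from 1–6 not eliminated is 3, so E6 = 3.

3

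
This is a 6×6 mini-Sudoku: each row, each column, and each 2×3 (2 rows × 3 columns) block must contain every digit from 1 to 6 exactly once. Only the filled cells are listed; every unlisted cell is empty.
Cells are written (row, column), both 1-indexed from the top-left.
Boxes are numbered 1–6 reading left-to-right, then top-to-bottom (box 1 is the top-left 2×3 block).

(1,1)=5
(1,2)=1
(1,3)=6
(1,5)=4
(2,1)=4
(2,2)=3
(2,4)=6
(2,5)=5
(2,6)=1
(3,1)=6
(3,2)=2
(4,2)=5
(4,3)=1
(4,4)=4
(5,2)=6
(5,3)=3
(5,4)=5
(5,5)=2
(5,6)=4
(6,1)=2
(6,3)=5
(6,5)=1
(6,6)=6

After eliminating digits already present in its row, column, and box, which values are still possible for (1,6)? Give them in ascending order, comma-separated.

2,3

Row 1 already contains {1, 4, 5, 6}.
Column 6 already contains {1, 4, 6}.
Its 2×3 block (box 2) already contains {1, 4, 5, 6}.
Removing those from 1–6 leaves {2, 3} as the candidates for (1,6).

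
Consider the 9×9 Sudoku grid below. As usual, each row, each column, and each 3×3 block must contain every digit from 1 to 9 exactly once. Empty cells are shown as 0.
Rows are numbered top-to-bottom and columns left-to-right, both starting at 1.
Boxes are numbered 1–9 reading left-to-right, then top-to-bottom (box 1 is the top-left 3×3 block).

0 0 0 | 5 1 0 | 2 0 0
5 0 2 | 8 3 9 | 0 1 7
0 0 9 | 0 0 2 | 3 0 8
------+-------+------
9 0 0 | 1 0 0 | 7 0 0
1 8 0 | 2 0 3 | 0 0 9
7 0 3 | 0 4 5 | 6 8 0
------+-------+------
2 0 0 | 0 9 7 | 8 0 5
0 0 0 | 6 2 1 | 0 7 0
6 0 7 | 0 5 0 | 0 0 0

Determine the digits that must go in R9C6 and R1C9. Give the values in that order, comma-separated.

For R9C6:
  Consider where 8 can go in row 9.
  R9C2 is out (column 2 already has a 8).
  R9C4 is out (column 4 already has a 8).
  R9C7 is out (column 7 already has a 8).
  R9C8 is out (column 8 already has a 8).
  R9C9 is out (column 9 already has a 8).
  So the only cell in row 9 that can hold 8 is R9C6.
  So R9C6 = 8.
For R1C9:
  Consider where 6 can go in column 9.
  R4C9 is out (box 6 already has a 6).
  R6C9 is out (row 6 already has a 6).
  R8C9 is out (row 8 already has a 6).
  R9C9 is out (row 9 already has a 6).
  So the only cell in column 9 that can hold 6 is R1C9.
  So R1C9 = 6.

8,6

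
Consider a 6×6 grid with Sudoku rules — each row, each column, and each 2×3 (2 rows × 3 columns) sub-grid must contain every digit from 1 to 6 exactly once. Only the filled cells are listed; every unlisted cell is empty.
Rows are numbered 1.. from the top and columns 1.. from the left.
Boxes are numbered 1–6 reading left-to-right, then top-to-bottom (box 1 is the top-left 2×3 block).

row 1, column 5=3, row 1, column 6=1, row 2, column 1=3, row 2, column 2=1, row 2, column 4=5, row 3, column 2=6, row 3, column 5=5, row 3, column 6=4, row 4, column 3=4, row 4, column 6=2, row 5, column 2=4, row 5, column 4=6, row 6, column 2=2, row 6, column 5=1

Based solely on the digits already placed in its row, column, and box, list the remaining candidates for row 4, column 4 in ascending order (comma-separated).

Row 4 already contains {2, 4}.
Column 4 already contains {5, 6}.
Its 2×3 block (box 4) already contains {2, 4, 5}.
Removing those from 1–6 leaves {1, 3} as the candidates for row 4, column 4.

1,3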